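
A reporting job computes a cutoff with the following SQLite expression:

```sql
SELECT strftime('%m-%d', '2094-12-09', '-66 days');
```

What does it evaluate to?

First apply '-66 days': 2094-12-09 → 2094-10-04.
`%m-%d` extracts the month-day: 10-04.

10-04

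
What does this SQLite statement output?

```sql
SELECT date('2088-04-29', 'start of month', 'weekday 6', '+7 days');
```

`start of month` rewinds 2088-04-29 to 2088-04-01.
`weekday 6` advances to the next Saturday; 2088-04-01 is a Thursday, so it moves forward to 2088-04-03.
Advancing 7 more days within April lands on 2088-04-10.

2088-04-10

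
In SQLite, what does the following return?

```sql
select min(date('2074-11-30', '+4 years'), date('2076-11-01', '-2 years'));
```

date('2074-11-30', '+4 years') → 2078-11-30.
date('2076-11-01', '-2 years') → 2074-11-01.
Earlier of the two is 2074-11-01.

2074-11-01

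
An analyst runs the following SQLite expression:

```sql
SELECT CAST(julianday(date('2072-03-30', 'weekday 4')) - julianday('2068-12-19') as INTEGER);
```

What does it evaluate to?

`weekday 4` advances to the next Thursday; 2072-03-30 is a Wednesday, so it moves forward to 2072-03-31.
12 days remain in December 2068 after the 19th (31 − 19).
Full months from January 2069 through February 2072 contribute their day counts.
Then 31 days into March 2072.
Total: 12 + 31 + 28 + 31 + 30 + 31 + 30 + 31 + 31 + 30 + 31 + 30 + 31 + 31 + 28 + 31 + 30 + 31 + 30 + 31 + 31 + 30 + 31 + 30 + 31 + 31 + 28 + 31 + 30 + 31 + 30 + 31 + 31 + 30 + 31 + 30 + 31 + 31 + 29 + 31 = 1198.

1198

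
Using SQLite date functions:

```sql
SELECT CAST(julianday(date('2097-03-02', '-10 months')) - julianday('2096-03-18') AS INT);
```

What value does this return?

Adding -10 months to 2097-03-02 gives 2096-05-02.
13 days remain in March 2096 after the 18th (31 − 18).
April 2096: 30 days.
Then 2 days into May 2096.
Total: 13 + 30 + 2 = 45.

45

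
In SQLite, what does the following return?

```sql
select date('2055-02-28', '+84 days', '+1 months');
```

2055-06-23

Applying '+84 days' to 2055-02-28: counting 84 days forward gives 2055-05-23.
Adding +1 month to 2055-05-23 gives 2055-06-23.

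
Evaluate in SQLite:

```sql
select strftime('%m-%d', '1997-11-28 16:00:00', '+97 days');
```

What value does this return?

03-05

First apply '+97 days': 1997-11-28 16:00:00 → 1998-03-05 16:00:00.
`%m-%d` extracts the month-day: 03-05.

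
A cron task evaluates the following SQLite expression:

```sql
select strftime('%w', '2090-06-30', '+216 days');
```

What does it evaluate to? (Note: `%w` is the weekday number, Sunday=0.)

First apply '+216 days': 2090-06-30 → 2091-02-01.
2091-02-01 is a Thursday; with Sunday=0 that is 4.

4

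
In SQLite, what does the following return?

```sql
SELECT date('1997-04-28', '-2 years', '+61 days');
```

1995-06-28

Adding -2 years to 1997-04-28 gives 1995-04-28.
Applying '+61 days' to 1995-04-28: counting 61 days forward gives 1995-06-28.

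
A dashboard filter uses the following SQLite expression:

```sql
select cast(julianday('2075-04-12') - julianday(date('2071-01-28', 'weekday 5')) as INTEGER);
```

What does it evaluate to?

`weekday 5` advances to the next Friday; 2071-01-28 is a Wednesday, so it moves forward to 2071-01-30.
1 day remains in January 2071 after the 30th (31 − 30).
Full months from February 2071 through March 2075 contribute their day counts.
Then 12 days into April 2075.
Total: 1 + 28 + 31 + 30 + 31 + 30 + 31 + 31 + 30 + 31 + 30 + 31 + 31 + 29 + 31 + 30 + 31 + 30 + 31 + 31 + 30 + 31 + 30 + 31 + 31 + 28 + 31 + 30 + 31 + 30 + 31 + 31 + 30 + 31 + 30 + 31 + 31 + 28 + 31 + 30 + 31 + 30 + 31 + 31 + 30 + 31 + 30 + 31 + 31 + 28 + 31 + 12 = 1533.

1533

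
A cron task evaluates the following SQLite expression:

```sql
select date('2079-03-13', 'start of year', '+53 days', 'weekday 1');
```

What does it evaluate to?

2079-02-27

`start of year` rewinds 2079-03-13 to 2079-01-01.
Applying '+53 days' to 2079-01-01: counting 53 days forward gives 2079-02-23.
`weekday 1` advances to the next Monday; 2079-02-23 is a Thursday, so it moves forward to 2079-02-27.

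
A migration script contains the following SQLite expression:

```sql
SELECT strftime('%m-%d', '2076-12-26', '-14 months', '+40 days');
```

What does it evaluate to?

12-05

First apply '-14 months', '+40 days': 2076-12-26 → 2075-12-05.
`%m-%d` extracts the month-day: 12-05.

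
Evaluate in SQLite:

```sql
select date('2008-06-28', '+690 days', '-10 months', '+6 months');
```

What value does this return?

2010-01-19

Applying '+690 days' to 2008-06-28: counting 690 days forward gives 2010-05-19.
Adding -10 months to 2010-05-19 gives 2009-07-19.
Adding +6 months to 2009-07-19 gives 2010-01-19.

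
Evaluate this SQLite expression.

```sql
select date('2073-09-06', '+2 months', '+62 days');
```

2074-01-07

Adding +2 months to 2073-09-06 gives 2073-11-06.
Applying '+62 days' to 2073-11-06: counting 62 days forward gives 2074-01-07.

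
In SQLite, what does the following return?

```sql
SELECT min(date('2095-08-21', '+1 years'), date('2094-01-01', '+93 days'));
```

2094-04-04

date('2095-08-21', '+1 years') → 2096-08-21.
date('2094-01-01', '+93 days') → 2094-04-04.
Earlier of the two is 2094-04-04.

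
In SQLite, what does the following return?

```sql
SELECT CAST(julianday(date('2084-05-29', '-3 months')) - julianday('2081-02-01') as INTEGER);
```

1123

Adding -3 months to 2084-05-29 gives 2084-02-29.
27 days remain in February 2081 after the 1st (28 − 1).
Full months from March 2081 through January 2084 contribute their day counts.
Then 29 days into February 2084.
Total: 27 + 31 + 30 + 31 + 30 + 31 + 31 + 30 + 31 + 30 + 31 + 31 + 28 + 31 + 30 + 31 + 30 + 31 + 31 + 30 + 31 + 30 + 31 + 31 + 28 + 31 + 30 + 31 + 30 + 31 + 31 + 30 + 31 + 30 + 31 + 31 + 29 = 1123.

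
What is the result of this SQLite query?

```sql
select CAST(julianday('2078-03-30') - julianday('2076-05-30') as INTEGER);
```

1 day remains in May 2076 after the 30th (31 − 30).
Full months from June 2076 through February 2078 contribute their day counts.
Then 30 days into March 2078.
Total: 1 + 30 + 31 + 31 + 30 + 31 + 30 + 31 + 31 + 28 + 31 + 30 + 31 + 30 + 31 + 31 + 30 + 31 + 30 + 31 + 31 + 28 + 30 = 669.

669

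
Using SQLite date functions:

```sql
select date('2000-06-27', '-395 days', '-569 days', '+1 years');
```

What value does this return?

1998-11-06

Applying '-395 days' to 2000-06-27: counting 395 days back gives 1999-05-29.
Applying '-569 days' to 1999-05-29: counting 569 days back gives 1997-11-06.
Adding +1 year to 1997-11-06 gives 1998-11-06.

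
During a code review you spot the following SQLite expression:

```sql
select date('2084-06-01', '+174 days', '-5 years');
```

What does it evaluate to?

2079-11-22

Applying '+174 days' to 2084-06-01: counting 174 days forward gives 2084-11-22.
Adding -5 years to 2084-11-22 gives 2079-11-22.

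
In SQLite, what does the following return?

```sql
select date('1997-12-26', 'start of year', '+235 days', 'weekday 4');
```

1997-08-28

`start of year` rewinds 1997-12-26 to 1997-01-01.
Applying '+235 days' to 1997-01-01: counting 235 days forward gives 1997-08-24.
`weekday 4` advances to the next Thursday; 1997-08-24 is a Sunday, so it moves forward to 1997-08-28.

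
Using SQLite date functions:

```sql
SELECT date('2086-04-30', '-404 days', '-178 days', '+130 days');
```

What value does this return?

2085-02-02

Applying '-404 days' to 2086-04-30: counting 404 days back gives 2085-03-22.
Applying '-178 days' to 2085-03-22: counting 178 days back gives 2084-09-25.
Applying '+130 days' to 2084-09-25: counting 130 days forward gives 2085-02-02.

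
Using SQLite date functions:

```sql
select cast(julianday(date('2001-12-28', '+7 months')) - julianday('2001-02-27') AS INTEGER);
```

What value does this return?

Adding +7 months to 2001-12-28 gives 2002-07-28.
1 day remains in February 2001 after the 27th (28 − 27).
Full months from March 2001 through June 2002 contribute their day counts.
Then 28 days into July 2002.
Total: 1 + 31 + 30 + 31 + 30 + 31 + 31 + 30 + 31 + 30 + 31 + 31 + 28 + 31 + 30 + 31 + 30 + 28 = 516.

516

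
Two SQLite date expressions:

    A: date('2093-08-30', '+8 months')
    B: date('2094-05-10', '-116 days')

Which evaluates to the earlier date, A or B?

B

A = 2094-04-30.
B = 2094-01-14.
B is earlier.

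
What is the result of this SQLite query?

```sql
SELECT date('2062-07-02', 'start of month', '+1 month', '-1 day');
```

2062-07-31

`start of month` rewinds 2062-07-02 to 2062-07-01.
Adding +1 month to 2062-07-01 gives 2062-08-01.
Going back 1 day from 2062-08-01 reaches 2062-07-31 (last day of July, 31 days).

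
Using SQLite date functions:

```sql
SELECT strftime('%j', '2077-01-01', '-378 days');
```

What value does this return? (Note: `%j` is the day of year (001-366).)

First apply '-378 days': 2077-01-01 → 2075-12-20.
Day-of-year for 2075-12-20: days since 2075-01-01 inclusive = 354, zero-padded to 354.

354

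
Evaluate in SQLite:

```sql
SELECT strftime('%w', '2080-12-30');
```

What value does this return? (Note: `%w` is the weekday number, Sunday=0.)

1

2080-12-30 is a Monday; with Sunday=0 that is 1.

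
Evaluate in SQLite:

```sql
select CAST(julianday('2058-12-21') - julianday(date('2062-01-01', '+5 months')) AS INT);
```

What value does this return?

Adding +5 months to 2062-01-01 gives 2062-06-01.
10 days remain in December 2058 after the 21st (31 − 21).
Full months from January 2059 through May 2062 contribute their day counts.
Then 1 day into June 2062.
Total: 10 + 31 + 28 + 31 + 30 + 31 + 30 + 31 + 31 + 30 + 31 + 30 + 31 + 31 + 29 + 31 + 30 + 31 + 30 + 31 + 31 + 30 + 31 + 30 + 31 + 31 + 28 + 31 + 30 + 31 + 30 + 31 + 31 + 30 + 31 + 30 + 31 + 31 + 28 + 31 + 30 + 31 + 1 = 1258.
The subtraction is earlier − later, so the result is −1258 → -1258.

-1258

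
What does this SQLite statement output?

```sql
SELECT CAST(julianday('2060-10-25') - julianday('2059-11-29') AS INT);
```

1 day remains in November 2059 after the 29th (30 − 29).
Full months from December 2059 through September 2060 contribute their day counts.
Then 25 days into October 2060.
Total: 1 + 31 + 31 + 29 + 31 + 30 + 31 + 30 + 31 + 31 + 30 + 25 = 331.

331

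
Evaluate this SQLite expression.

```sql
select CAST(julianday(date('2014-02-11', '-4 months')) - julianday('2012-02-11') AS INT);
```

608

Adding -4 months to 2014-02-11 gives 2013-10-11.
18 days remain in February 2012 after the 11th (29 − 11).
Full months from March 2012 through September 2013 contribute their day counts.
Then 11 days into October 2013.
Total: 18 + 31 + 30 + 31 + 30 + 31 + 31 + 30 + 31 + 30 + 31 + 31 + 28 + 31 + 30 + 31 + 30 + 31 + 31 + 30 + 11 = 608.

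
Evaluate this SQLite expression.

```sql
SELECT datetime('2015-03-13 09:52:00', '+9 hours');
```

2015-03-13 18:52:00

+9 hours from 2015-03-13 09:52:00 is 2015-03-13 18:52:00.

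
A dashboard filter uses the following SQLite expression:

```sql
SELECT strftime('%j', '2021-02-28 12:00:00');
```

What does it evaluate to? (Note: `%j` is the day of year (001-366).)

Day-of-year for 2021-02-28: days since 2021-01-01 inclusive = 59, zero-padded to 059.

059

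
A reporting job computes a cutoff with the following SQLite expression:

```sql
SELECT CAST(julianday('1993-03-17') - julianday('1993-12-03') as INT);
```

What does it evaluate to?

-261

14 days remain in March 1993 after the 17th (31 − 17).
Full months from April 1993 through November 1993 contribute their day counts.
Then 3 days into December 1993.
Total: 14 + 30 + 31 + 30 + 31 + 31 + 30 + 31 + 30 + 3 = 261.
The subtraction is earlier − later, so the result is −261 → -261.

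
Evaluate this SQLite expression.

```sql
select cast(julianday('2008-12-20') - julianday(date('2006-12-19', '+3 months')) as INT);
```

Adding +3 months to 2006-12-19 gives 2007-03-19.
12 days remain in March 2007 after the 19th (31 − 19).
Full months from April 2007 through November 2008 contribute their day counts.
Then 20 days into December 2008.
Total: 12 + 30 + 31 + 30 + 31 + 31 + 30 + 31 + 30 + 31 + 31 + 29 + 31 + 30 + 31 + 30 + 31 + 31 + 30 + 31 + 30 + 20 = 642.

642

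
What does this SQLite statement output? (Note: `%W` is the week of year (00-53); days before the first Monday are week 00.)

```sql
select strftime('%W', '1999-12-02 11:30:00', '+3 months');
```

First apply '+3 months': 1999-12-02 11:30:00 → 2000-03-02 11:30:00.
2000-03-02 is a Thursday. SQLite's %W counts Mondays since the year started; the result is 09.

09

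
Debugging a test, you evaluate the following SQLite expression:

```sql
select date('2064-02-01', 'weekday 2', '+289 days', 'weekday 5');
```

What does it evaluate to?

2064-11-21

`weekday 2` advances to the next Tuesday; 2064-02-01 is a Friday, so it moves forward to 2064-02-05.
Applying '+289 days' to 2064-02-05: counting 289 days forward gives 2064-11-20.
`weekday 5` advances to the next Friday; 2064-11-20 is a Thursday, so it moves forward to 2064-11-21.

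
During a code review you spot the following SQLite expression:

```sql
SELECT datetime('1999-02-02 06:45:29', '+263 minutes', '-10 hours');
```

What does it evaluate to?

263 minutes = 4h 23m; +263 minutes from 1999-02-02 06:45:29 is 1999-02-02 11:08:29.
-10 hours from 1999-02-02 11:08:29 is 1999-02-02 01:08:29.

1999-02-02 01:08:29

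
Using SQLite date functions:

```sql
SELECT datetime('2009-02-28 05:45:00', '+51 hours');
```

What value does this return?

+51 hours from 2009-02-28 05:45:00 is 2009-03-02 08:45:00 (crosses midnight).

2009-03-02 08:45:00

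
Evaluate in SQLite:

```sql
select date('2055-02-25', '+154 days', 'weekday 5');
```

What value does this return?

Applying '+154 days' to 2055-02-25: counting 154 days forward gives 2055-07-29.
`weekday 5` advances to the next Friday; 2055-07-29 is a Thursday, so it moves forward to 2055-07-30.

2055-07-30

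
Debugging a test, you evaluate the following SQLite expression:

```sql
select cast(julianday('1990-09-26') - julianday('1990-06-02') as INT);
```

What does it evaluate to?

28 days remain in June 1990 after the 2nd (30 − 2).
July 1990: 31 days.
August 1990: 31 days.
Then 26 days into September 1990.
Total: 28 + 31 + 31 + 26 = 116.

116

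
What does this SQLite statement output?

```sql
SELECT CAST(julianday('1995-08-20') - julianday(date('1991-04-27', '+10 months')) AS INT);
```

1270

Adding +10 months to 1991-04-27 gives 1992-02-27.
2 days remain in February 1992 after the 27th (29 − 27).
Full months from March 1992 through July 1995 contribute their day counts.
Then 20 days into August 1995.
Total: 2 + 31 + 30 + 31 + 30 + 31 + 31 + 30 + 31 + 30 + 31 + 31 + 28 + 31 + 30 + 31 + 30 + 31 + 31 + 30 + 31 + 30 + 31 + 31 + 28 + 31 + 30 + 31 + 30 + 31 + 31 + 30 + 31 + 30 + 31 + 31 + 28 + 31 + 30 + 31 + 30 + 31 + 20 = 1270.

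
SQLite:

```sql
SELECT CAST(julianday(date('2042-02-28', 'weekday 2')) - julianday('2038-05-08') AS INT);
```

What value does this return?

`weekday 2` advances to the next Tuesday; 2042-02-28 is a Friday, so it moves forward to 2042-03-04.
23 days remain in May 2038 after the 8th (31 − 8).
Full months from June 2038 through February 2042 contribute their day counts.
Then 4 days into March 2042.
Total: 23 + 30 + 31 + 31 + 30 + 31 + 30 + 31 + 31 + 28 + 31 + 30 + 31 + 30 + 31 + 31 + 30 + 31 + 30 + 31 + 31 + 29 + 31 + 30 + 31 + 30 + 31 + 31 + 30 + 31 + 30 + 31 + 31 + 28 + 31 + 30 + 31 + 30 + 31 + 31 + 30 + 31 + 30 + 31 + 31 + 28 + 4 = 1396.

1396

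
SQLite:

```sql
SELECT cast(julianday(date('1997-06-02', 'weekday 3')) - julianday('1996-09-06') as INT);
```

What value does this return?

`weekday 3` advances to the next Wednesday; 1997-06-02 is a Monday, so it moves forward to 1997-06-04.
24 days remain in September 1996 after the 6th (30 − 6).
Full months from October 1996 through May 1997 contribute their day counts.
Then 4 days into June 1997.
Total: 24 + 31 + 30 + 31 + 31 + 28 + 31 + 30 + 31 + 4 = 271.

271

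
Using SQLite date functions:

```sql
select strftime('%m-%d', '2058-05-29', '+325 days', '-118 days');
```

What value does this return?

First apply '+325 days', '-118 days': 2058-05-29 → 2058-12-22.
`%m-%d` extracts the month-day: 12-22.

12-22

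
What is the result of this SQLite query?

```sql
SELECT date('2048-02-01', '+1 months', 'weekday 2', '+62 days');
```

2048-05-04

Adding +1 month to 2048-02-01 gives 2048-03-01.
`weekday 2` advances to the next Tuesday; 2048-03-01 is a Sunday, so it moves forward to 2048-03-03.
Applying '+62 days' to 2048-03-03: counting 62 days forward gives 2048-05-04.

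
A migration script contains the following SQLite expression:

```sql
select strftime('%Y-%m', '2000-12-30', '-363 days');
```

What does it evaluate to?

2000-01

First apply '-363 days': 2000-12-30 → 2000-01-02.
`%Y-%m` extracts the year-month: 2000-01.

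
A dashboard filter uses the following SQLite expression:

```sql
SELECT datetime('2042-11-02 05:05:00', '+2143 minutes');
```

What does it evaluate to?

2042-11-03 16:48:00

2143 minutes = 35h 43m; +2143 minutes from 2042-11-02 05:05:00 is 2042-11-03 16:48:00 (crosses midnight).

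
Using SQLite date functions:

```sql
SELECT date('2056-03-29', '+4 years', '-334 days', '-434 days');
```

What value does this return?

2058-02-20

Adding +4 years to 2056-03-29 gives 2060-03-29.
Applying '-334 days' to 2060-03-29: counting 334 days back gives 2059-04-30.
Applying '-434 days' to 2059-04-30: counting 434 days back gives 2058-02-20.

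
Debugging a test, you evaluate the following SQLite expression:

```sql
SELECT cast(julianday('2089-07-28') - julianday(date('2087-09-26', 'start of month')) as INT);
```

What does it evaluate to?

`start of month` rewinds 2087-09-26 to 2087-09-01.
29 days remain in September 2087 after the 1st (30 − 1).
Full months from October 2087 through June 2089 contribute their day counts.
Then 28 days into July 2089.
Total: 29 + 31 + 30 + 31 + 31 + 29 + 31 + 30 + 31 + 30 + 31 + 31 + 30 + 31 + 30 + 31 + 31 + 28 + 31 + 30 + 31 + 30 + 28 = 696.

696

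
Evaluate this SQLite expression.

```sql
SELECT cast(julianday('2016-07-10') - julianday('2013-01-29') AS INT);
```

1258

2 days remain in January 2013 after the 29th (31 − 29).
Full months from February 2013 through June 2016 contribute their day counts.
Then 10 days into July 2016.
Total: 2 + 28 + 31 + 30 + 31 + 30 + 31 + 31 + 30 + 31 + 30 + 31 + 31 + 28 + 31 + 30 + 31 + 30 + 31 + 31 + 30 + 31 + 30 + 31 + 31 + 28 + 31 + 30 + 31 + 30 + 31 + 31 + 30 + 31 + 30 + 31 + 31 + 29 + 31 + 30 + 31 + 30 + 10 = 1258.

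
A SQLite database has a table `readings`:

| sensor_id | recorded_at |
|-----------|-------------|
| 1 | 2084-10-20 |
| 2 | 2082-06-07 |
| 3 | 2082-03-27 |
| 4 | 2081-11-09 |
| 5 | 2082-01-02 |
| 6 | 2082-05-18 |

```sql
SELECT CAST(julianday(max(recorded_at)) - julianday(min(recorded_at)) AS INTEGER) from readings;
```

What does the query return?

MIN = 2081-11-09, MAX = 2084-10-20.
21 days remain in November 2081 after the 9th (30 − 9).
Full months from December 2081 through September 2084 contribute their day counts.
Then 20 days into October 2084.
Total: 21 + 31 + 31 + 28 + 31 + 30 + 31 + 30 + 31 + 31 + 30 + 31 + 30 + 31 + 31 + 28 + 31 + 30 + 31 + 30 + 31 + 31 + 30 + 31 + 30 + 31 + 31 + 29 + 31 + 30 + 31 + 30 + 31 + 31 + 30 + 20 = 1076.

1076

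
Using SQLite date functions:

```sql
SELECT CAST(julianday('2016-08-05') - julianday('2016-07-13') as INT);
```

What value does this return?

23

18 days remain in July 2016 after the 13th (31 − 13).
Then 5 days into August 2016.
Total: 18 + 5 = 23.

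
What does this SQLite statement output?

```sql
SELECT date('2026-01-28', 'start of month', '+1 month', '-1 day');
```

2026-01-31

`start of month` rewinds 2026-01-28 to 2026-01-01.
Adding +1 month to 2026-01-01 gives 2026-02-01.
Going back 1 day from 2026-02-01 reaches 2026-01-31 (last day of January, 31 days).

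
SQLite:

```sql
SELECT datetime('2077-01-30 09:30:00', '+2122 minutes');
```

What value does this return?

2077-01-31 20:52:00

2122 minutes = 35h 22m; +2122 minutes from 2077-01-30 09:30:00 is 2077-01-31 20:52:00 (crosses midnight).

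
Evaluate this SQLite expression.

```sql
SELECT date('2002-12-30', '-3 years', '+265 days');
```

2000-09-20

Adding -3 years to 2002-12-30 gives 1999-12-30.
Applying '+265 days' to 1999-12-30: counting 265 days forward gives 2000-09-20.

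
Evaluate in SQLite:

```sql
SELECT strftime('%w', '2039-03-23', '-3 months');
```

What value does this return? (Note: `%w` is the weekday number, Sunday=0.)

First apply '-3 months': 2039-03-23 → 2038-12-23.
2038-12-23 is a Thursday; with Sunday=0 that is 4.

4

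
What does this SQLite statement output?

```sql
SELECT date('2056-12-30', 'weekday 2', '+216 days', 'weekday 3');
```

`weekday 2` advances to the next Tuesday; 2056-12-30 is a Saturday, so it moves forward to 2057-01-02.
Applying '+216 days' to 2057-01-02: counting 216 days forward gives 2057-08-06.
`weekday 3` advances to the next Wednesday; 2057-08-06 is a Monday, so it moves forward to 2057-08-08.

2057-08-08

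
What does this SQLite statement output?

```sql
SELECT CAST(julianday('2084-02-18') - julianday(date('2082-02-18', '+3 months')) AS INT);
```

641

Adding +3 months to 2082-02-18 gives 2082-05-18.
13 days remain in May 2082 after the 18th (31 − 18).
Full months from June 2082 through January 2084 contribute their day counts.
Then 18 days into February 2084.
Total: 13 + 30 + 31 + 31 + 30 + 31 + 30 + 31 + 31 + 28 + 31 + 30 + 31 + 30 + 31 + 31 + 30 + 31 + 30 + 31 + 31 + 18 = 641.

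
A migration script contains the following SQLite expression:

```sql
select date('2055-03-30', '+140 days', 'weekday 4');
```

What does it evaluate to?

2055-08-19

Applying '+140 days' to 2055-03-30: counting 140 days forward gives 2055-08-17.
`weekday 4` advances to the next Thursday; 2055-08-17 is a Tuesday, so it moves forward to 2055-08-19.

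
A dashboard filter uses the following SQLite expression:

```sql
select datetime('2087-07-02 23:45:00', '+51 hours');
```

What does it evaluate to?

2087-07-05 02:45:00

+51 hours from 2087-07-02 23:45:00 is 2087-07-05 02:45:00 (crosses midnight).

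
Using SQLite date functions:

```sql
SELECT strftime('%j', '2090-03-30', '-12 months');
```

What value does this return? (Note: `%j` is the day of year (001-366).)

089

First apply '-12 months': 2090-03-30 → 2089-03-30.
Day-of-year for 2089-03-30: days since 2089-01-01 inclusive = 89, zero-padded to 089.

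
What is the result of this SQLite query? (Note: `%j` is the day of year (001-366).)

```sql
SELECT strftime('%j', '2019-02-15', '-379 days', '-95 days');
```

302

First apply '-379 days', '-95 days': 2019-02-15 → 2017-10-29.
Day-of-year for 2017-10-29: days since 2017-01-01 inclusive = 302, zero-padded to 302.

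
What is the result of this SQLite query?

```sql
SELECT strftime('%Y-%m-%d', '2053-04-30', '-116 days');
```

2053-01-04

First apply '-116 days': 2053-04-30 → 2053-01-04.
`%Y-%m-%d` extracts the ISO date: 2053-01-04.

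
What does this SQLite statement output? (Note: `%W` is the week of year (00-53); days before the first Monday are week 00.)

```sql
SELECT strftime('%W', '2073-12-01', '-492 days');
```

First apply '-492 days': 2073-12-01 → 2072-07-27.
2072-07-27 is a Wednesday. SQLite's %W counts Mondays since the year started; the result is 30.

30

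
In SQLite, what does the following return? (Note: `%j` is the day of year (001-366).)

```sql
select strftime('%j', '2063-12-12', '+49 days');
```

030

First apply '+49 days': 2063-12-12 → 2064-01-30.
Day-of-year for 2064-01-30: days since 2064-01-01 inclusive = 30, zero-padded to 030.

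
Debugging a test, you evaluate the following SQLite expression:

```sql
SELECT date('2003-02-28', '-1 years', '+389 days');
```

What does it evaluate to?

Adding -1 year to 2003-02-28 gives 2002-02-28.
Applying '+389 days' to 2002-02-28: counting 389 days forward gives 2003-03-24.

2003-03-24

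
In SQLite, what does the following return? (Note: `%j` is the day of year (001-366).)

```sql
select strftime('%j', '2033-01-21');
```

Day-of-year for 2033-01-21: days since 2033-01-01 inclusive = 21, zero-padded to 021.

021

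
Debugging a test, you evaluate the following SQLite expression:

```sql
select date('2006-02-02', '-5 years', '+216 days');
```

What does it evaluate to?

Adding -5 years to 2006-02-02 gives 2001-02-02.
Applying '+216 days' to 2001-02-02: counting 216 days forward gives 2001-09-06.

2001-09-06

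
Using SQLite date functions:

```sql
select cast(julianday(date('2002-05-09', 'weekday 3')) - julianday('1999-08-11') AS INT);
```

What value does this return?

1008

`weekday 3` advances to the next Wednesday; 2002-05-09 is a Thursday, so it moves forward to 2002-05-15.
20 days remain in August 1999 after the 11th (31 − 11).
Full months from September 1999 through April 2002 contribute their day counts.
Then 15 days into May 2002.
Total: 20 + 30 + 31 + 30 + 31 + 31 + 29 + 31 + 30 + 31 + 30 + 31 + 31 + 30 + 31 + 30 + 31 + 31 + 28 + 31 + 30 + 31 + 30 + 31 + 31 + 30 + 31 + 30 + 31 + 31 + 28 + 31 + 30 + 15 = 1008.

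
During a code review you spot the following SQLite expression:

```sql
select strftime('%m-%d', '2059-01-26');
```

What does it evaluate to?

01-26

`%m-%d` extracts the month-day: 01-26.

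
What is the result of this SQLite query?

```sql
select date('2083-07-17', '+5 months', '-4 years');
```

Adding +5 months to 2083-07-17 gives 2083-12-17.
Adding -4 years to 2083-12-17 gives 2079-12-17.

2079-12-17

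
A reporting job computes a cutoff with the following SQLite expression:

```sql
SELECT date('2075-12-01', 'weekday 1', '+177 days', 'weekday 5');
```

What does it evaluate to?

2076-05-29

`weekday 1` advances to the next Monday; 2075-12-01 is a Sunday, so it moves forward to 2075-12-02.
Applying '+177 days' to 2075-12-02: counting 177 days forward gives 2076-05-27.
`weekday 5` advances to the next Friday; 2076-05-27 is a Wednesday, so it moves forward to 2076-05-29.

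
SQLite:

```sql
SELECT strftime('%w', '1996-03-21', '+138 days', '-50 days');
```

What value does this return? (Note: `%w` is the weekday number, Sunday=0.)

1

First apply '+138 days', '-50 days': 1996-03-21 → 1996-06-17.
1996-06-17 is a Monday; with Sunday=0 that is 1.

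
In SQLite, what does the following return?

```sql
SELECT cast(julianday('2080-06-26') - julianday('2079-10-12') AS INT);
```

19 days remain in October 2079 after the 12th (31 − 12).
Full months from November 2079 through May 2080 contribute their day counts.
Then 26 days into June 2080.
Total: 19 + 30 + 31 + 31 + 29 + 31 + 30 + 31 + 26 = 258.

258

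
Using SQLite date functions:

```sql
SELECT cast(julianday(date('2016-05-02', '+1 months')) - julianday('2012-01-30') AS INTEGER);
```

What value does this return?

Adding +1 month to 2016-05-02 gives 2016-06-02.
1 day remains in January 2012 after the 30th (31 − 30).
Full months from February 2012 through May 2016 contribute their day counts.
Then 2 days into June 2016.
Total: 1 + 29 + 31 + 30 + 31 + 30 + 31 + 31 + 30 + 31 + 30 + 31 + 31 + 28 + 31 + 30 + 31 + 30 + 31 + 31 + 30 + 31 + 30 + 31 + 31 + 28 + 31 + 30 + 31 + 30 + 31 + 31 + 30 + 31 + 30 + 31 + 31 + 28 + 31 + 30 + 31 + 30 + 31 + 31 + 30 + 31 + 30 + 31 + 31 + 29 + 31 + 30 + 31 + 2 = 1585.

1585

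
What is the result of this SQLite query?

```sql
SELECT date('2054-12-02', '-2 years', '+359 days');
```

Adding -2 years to 2054-12-02 gives 2052-12-02.
Applying '+359 days' to 2052-12-02: counting 359 days forward gives 2053-11-26.

2053-11-26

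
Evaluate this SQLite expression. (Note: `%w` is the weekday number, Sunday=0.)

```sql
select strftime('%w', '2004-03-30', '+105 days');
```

First apply '+105 days': 2004-03-30 → 2004-07-13.
2004-07-13 is a Tuesday; with Sunday=0 that is 2.

2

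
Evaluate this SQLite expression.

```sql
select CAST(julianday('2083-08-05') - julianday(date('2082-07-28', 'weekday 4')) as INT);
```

`weekday 4` advances to the next Thursday; 2082-07-28 is a Tuesday, so it moves forward to 2082-07-30.
1 day remains in July 2082 after the 30th (31 − 30).
Full months from August 2082 through July 2083 contribute their day counts.
Then 5 days into August 2083.
Total: 1 + 31 + 30 + 31 + 30 + 31 + 31 + 28 + 31 + 30 + 31 + 30 + 31 + 5 = 371.

371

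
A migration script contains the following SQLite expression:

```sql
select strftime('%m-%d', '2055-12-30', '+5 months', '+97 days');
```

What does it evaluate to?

09-04

First apply '+5 months', '+97 days': 2055-12-30 → 2056-09-04.
`%m-%d` extracts the month-day: 09-04.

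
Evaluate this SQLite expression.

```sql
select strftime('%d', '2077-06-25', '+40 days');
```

04

First apply '+40 days': 2077-06-25 → 2077-08-04.
`%d` extracts the 2-digit day of month: 04.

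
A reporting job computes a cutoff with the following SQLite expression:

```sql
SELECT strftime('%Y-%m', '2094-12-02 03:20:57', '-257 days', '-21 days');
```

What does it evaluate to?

First apply '-257 days', '-21 days': 2094-12-02 03:20:57 → 2094-02-27 03:20:57.
`%Y-%m` extracts the year-month: 2094-02.

2094-02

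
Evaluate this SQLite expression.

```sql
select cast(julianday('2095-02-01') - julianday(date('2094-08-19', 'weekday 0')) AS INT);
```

163

`weekday 0` advances to the next Sunday; 2094-08-19 is a Thursday, so it moves forward to 2094-08-22.
9 days remain in August 2094 after the 22nd (31 − 22).
September 2094: 30 days.
October 2094: 31 days.
November 2094: 30 days.
December 2094: 31 days.
January 2095: 31 days.
Then 1 day into February 2095.
Total: 9 + 30 + 31 + 30 + 31 + 31 + 1 = 163.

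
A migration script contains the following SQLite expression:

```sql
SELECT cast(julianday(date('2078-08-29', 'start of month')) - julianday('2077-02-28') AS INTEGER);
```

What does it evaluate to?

519

`start of month` rewinds 2078-08-29 to 2078-08-01.
0 days remain in February 2077 after the 28th (28 − 28).
Full months from March 2077 through July 2078 contribute their day counts.
Then 1 day into August 2078.
Total: 0 + 31 + 30 + 31 + 30 + 31 + 31 + 30 + 31 + 30 + 31 + 31 + 28 + 31 + 30 + 31 + 30 + 31 + 1 = 519.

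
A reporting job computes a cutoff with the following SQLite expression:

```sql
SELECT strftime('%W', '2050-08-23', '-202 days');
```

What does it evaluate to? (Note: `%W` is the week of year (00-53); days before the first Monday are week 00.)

05

First apply '-202 days': 2050-08-23 → 2050-02-02.
2050-02-02 is a Wednesday. SQLite's %W counts Mondays since the year started; the result is 05.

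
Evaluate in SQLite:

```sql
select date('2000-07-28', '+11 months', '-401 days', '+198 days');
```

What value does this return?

2000-12-07

Adding +11 months to 2000-07-28 gives 2001-06-28.
Applying '-401 days' to 2001-06-28: counting 401 days back gives 2000-05-23.
Applying '+198 days' to 2000-05-23: counting 198 days forward gives 2000-12-07.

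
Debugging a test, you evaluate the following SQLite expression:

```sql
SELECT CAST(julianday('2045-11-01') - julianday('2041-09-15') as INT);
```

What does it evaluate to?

1508

15 days remain in September 2041 after the 15th (30 − 15).
Full months from October 2041 through October 2045 contribute their day counts.
Then 1 day into November 2045.
Total: 15 + 31 + 30 + 31 + 31 + 28 + 31 + 30 + 31 + 30 + 31 + 31 + 30 + 31 + 30 + 31 + 31 + 28 + 31 + 30 + 31 + 30 + 31 + 31 + 30 + 31 + 30 + 31 + 31 + 29 + 31 + 30 + 31 + 30 + 31 + 31 + 30 + 31 + 30 + 31 + 31 + 28 + 31 + 30 + 31 + 30 + 31 + 31 + 30 + 31 + 1 = 1508.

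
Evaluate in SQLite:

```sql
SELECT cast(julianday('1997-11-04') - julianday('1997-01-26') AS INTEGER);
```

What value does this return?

5 days remain in January 1997 after the 26th (31 − 26).
Full months from February 1997 through October 1997 contribute their day counts.
Then 4 days into November 1997.
Total: 5 + 28 + 31 + 30 + 31 + 30 + 31 + 31 + 30 + 31 + 4 = 282.

282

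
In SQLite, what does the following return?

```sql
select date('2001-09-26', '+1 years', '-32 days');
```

2002-08-25

Adding +1 year to 2001-09-26 gives 2002-09-26.
Going back 26 days from 2002-09-26 reaches 2002-08-31 (last day of August, 31 days).
Going back 6 days within August lands on 2002-08-25.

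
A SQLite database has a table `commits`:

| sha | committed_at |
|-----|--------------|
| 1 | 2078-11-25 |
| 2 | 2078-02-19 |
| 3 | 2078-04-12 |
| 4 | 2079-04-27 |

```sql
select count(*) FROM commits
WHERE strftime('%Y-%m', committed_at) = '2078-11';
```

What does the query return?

1

Rows with year-month 2078-11: 2078-11-25 → 1.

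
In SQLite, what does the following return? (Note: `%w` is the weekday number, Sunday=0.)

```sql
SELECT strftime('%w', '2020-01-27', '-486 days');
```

5

First apply '-486 days': 2020-01-27 → 2018-09-28.
2018-09-28 is a Friday; with Sunday=0 that is 5.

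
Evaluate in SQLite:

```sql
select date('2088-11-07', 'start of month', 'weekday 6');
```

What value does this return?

`start of month` rewinds 2088-11-07 to 2088-11-01.
`weekday 6` advances to the next Saturday; 2088-11-01 is a Monday, so it moves forward to 2088-11-06.

2088-11-06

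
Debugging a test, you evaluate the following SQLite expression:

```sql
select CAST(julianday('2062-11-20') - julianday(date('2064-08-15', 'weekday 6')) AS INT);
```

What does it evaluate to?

-635

`weekday 6` advances to the next Saturday; 2064-08-15 is a Friday, so it moves forward to 2064-08-16.
10 days remain in November 2062 after the 20th (30 − 20).
Full months from December 2062 through July 2064 contribute their day counts.
Then 16 days into August 2064.
Total: 10 + 31 + 31 + 28 + 31 + 30 + 31 + 30 + 31 + 31 + 30 + 31 + 30 + 31 + 31 + 29 + 31 + 30 + 31 + 30 + 31 + 16 = 635.
The subtraction is earlier − later, so the result is −635 → -635.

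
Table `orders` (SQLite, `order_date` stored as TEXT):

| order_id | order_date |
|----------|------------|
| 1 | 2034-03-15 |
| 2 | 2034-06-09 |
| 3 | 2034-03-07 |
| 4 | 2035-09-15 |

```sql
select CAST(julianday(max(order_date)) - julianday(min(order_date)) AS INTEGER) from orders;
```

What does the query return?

557

MIN = 2034-03-07, MAX = 2035-09-15.
24 days remain in March 2034 after the 7th (31 − 7).
Full months from April 2034 through August 2035 contribute their day counts.
Then 15 days into September 2035.
Total: 24 + 30 + 31 + 30 + 31 + 31 + 30 + 31 + 30 + 31 + 31 + 28 + 31 + 30 + 31 + 30 + 31 + 31 + 15 = 557.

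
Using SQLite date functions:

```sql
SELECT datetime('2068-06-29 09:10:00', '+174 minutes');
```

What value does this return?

174 minutes = 2h 54m; +174 minutes from 2068-06-29 09:10:00 is 2068-06-29 12:04:00.

2068-06-29 12:04:00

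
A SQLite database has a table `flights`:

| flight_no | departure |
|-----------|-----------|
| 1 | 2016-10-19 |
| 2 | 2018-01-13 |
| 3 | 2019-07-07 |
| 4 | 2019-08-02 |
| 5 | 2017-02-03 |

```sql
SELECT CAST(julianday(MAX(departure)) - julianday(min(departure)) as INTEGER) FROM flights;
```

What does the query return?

MIN = 2016-10-19, MAX = 2019-08-02.
12 days remain in October 2016 after the 19th (31 − 19).
Full months from November 2016 through July 2019 contribute their day counts.
Then 2 days into August 2019.
Total: 12 + 30 + 31 + 31 + 28 + 31 + 30 + 31 + 30 + 31 + 31 + 30 + 31 + 30 + 31 + 31 + 28 + 31 + 30 + 31 + 30 + 31 + 31 + 30 + 31 + 30 + 31 + 31 + 28 + 31 + 30 + 31 + 30 + 31 + 2 = 1017.

1017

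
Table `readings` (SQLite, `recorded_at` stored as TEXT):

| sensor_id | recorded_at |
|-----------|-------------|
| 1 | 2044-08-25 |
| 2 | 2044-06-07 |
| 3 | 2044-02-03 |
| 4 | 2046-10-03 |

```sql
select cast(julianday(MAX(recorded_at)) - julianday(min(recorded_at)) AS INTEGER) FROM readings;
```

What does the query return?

973

MIN = 2044-02-03, MAX = 2046-10-03.
26 days remain in February 2044 after the 3rd (29 − 3).
Full months from March 2044 through September 2046 contribute their day counts.
Then 3 days into October 2046.
Total: 26 + 31 + 30 + 31 + 30 + 31 + 31 + 30 + 31 + 30 + 31 + 31 + 28 + 31 + 30 + 31 + 30 + 31 + 31 + 30 + 31 + 30 + 31 + 31 + 28 + 31 + 30 + 31 + 30 + 31 + 31 + 30 + 3 = 973.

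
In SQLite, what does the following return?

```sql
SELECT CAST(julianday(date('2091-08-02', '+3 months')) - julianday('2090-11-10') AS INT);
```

Adding +3 months to 2091-08-02 gives 2091-11-02.
20 days remain in November 2090 after the 10th (30 − 10).
Full months from December 2090 through October 2091 contribute their day counts.
Then 2 days into November 2091.
Total: 20 + 31 + 31 + 28 + 31 + 30 + 31 + 30 + 31 + 31 + 30 + 31 + 2 = 357.

357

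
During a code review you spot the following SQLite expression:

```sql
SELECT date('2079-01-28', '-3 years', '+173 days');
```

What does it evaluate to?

2076-07-19

Adding -3 years to 2079-01-28 gives 2076-01-28.
Applying '+173 days' to 2076-01-28: counting 173 days forward gives 2076-07-19.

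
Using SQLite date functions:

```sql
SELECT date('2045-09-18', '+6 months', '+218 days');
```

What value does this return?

2046-10-22

Adding +6 months to 2045-09-18 gives 2046-03-18.
Applying '+218 days' to 2046-03-18: counting 218 days forward gives 2046-10-22.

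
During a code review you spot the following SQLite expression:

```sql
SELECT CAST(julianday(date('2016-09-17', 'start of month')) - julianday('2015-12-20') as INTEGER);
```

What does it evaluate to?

256

`start of month` rewinds 2016-09-17 to 2016-09-01.
11 days remain in December 2015 after the 20th (31 − 20).
Full months from January 2016 through August 2016 contribute their day counts.
Then 1 day into September 2016.
Total: 11 + 31 + 29 + 31 + 30 + 31 + 30 + 31 + 31 + 1 = 256.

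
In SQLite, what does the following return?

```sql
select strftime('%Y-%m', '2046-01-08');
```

`%Y-%m` extracts the year-month: 2046-01.

2046-01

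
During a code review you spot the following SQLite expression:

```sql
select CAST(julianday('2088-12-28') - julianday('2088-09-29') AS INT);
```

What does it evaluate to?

90

1 day remains in September 2088 after the 29th (30 − 29).
October 2088: 31 days.
November 2088: 30 days.
Then 28 days into December 2088.
Total: 1 + 31 + 30 + 28 = 90.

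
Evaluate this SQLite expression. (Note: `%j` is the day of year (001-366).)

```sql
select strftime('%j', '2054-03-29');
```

Day-of-year for 2054-03-29: days since 2054-01-01 inclusive = 88, zero-padded to 088.

088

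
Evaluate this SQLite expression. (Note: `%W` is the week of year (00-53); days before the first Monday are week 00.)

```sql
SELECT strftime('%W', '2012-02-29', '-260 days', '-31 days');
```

19

First apply '-260 days', '-31 days': 2012-02-29 → 2011-05-14.
2011-05-14 is a Saturday. SQLite's %W counts Mondays since the year started; the result is 19.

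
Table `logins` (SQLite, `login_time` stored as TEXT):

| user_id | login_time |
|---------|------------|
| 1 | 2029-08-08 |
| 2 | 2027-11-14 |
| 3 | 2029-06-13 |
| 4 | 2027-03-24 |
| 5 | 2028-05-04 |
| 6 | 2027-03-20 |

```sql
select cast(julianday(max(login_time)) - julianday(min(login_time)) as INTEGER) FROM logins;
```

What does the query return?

MIN = 2027-03-20, MAX = 2029-08-08.
11 days remain in March 2027 after the 20th (31 − 20).
Full months from April 2027 through July 2029 contribute their day counts.
Then 8 days into August 2029.
Total: 11 + 30 + 31 + 30 + 31 + 31 + 30 + 31 + 30 + 31 + 31 + 29 + 31 + 30 + 31 + 30 + 31 + 31 + 30 + 31 + 30 + 31 + 31 + 28 + 31 + 30 + 31 + 30 + 31 + 8 = 872.

872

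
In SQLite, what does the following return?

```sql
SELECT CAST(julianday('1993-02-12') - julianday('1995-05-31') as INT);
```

16 days remain in February 1993 after the 12th (28 − 12).
Full months from March 1993 through April 1995 contribute their day counts.
Then 31 days into May 1995.
Total: 16 + 31 + 30 + 31 + 30 + 31 + 31 + 30 + 31 + 30 + 31 + 31 + 28 + 31 + 30 + 31 + 30 + 31 + 31 + 30 + 31 + 30 + 31 + 31 + 28 + 31 + 30 + 31 = 838.
The subtraction is earlier − later, so the result is −838 → -838.

-838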